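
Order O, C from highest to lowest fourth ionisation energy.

O, C

Consider each +3 ion: O³⁺ still has 3 valence electrons; C³⁺ still has 1 valence electron.
All are still removing valence electrons, so compare the +3 ions as you would atoms: IE_4 generally rises across a period (higher Z_eff) and falls down a group (larger shell), subject to the usual subshell exceptions.
Valence configurations: O³⁺ [He]2s²2p¹, C³⁺ [He]2s¹.
Approximate IE_4 values (kJ/mol): O 7469, C 6223.
Overall IE_4 order: C < O.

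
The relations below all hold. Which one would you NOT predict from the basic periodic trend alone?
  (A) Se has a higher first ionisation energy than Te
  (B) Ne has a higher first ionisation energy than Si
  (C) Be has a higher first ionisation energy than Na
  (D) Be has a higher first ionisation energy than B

(D)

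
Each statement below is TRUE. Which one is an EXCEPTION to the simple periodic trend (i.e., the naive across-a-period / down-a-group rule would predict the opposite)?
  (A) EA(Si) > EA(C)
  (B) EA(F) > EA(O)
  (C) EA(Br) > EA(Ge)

The general trend: electron affinity increases across a period and decreases down a group.
(A) Si (period 3, group 14) vs C (period 2, group 14): the stated order contradicts the simple trend.
(B) F (period 2, group 17) vs O (period 2, group 16): the stated order agrees with the simple trend.
(C) Br (period 4, group 17) vs Ge (period 4, group 14): the stated order agrees with the simple trend.
The exception is (A): Si's larger, more diffuse 3p orbitals accept an added electron slightly more readily than C's compact 2p.

(A)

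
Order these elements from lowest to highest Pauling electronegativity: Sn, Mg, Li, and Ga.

Li < Mg < Ga < Sn

Li is in period 2, group 1; Mg is in period 3, group 2; Ga is in period 4, group 13; Sn is in period 5, group 14.
Smaller atoms with higher effective nuclear charge are more electronegative.
These sit on a diagonal, where the across-period and down-group effects partly cancel.
Mg > Li: the two effects oppose for this pair; the across-period effect wins (1.31 vs 0.98).
Ga > Mg: period and group pull opposite ways; the across-period shift dominates (1.81 vs 1.31).
Sn > Ga: period and group pull opposite ways; the across-period shift dominates (1.96 vs 1.81).
For reference (Pauling): Li 0.98, Mg 1.31, Ga 1.81, Sn 1.96.
So from lowest to highest: Li < Mg < Ga < Sn.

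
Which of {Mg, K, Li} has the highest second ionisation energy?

Li

The second ionization energy removes an electron from the +1 ion. For each element: Mg⁺ still has 1 valence electron; K⁺ is the bare [Ar] core; Li⁺ is the bare [He] core.
Core electrons are held far more tightly than valence electrons, so K and Li top the IE_2 order.
Approximate IE_2 values (kJ/mol): Mg 1451, K 3052, Li 7298.
Putting it together, IE_2: Mg < K < Li.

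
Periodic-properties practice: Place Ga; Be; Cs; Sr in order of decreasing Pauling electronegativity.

Ga > Be > Sr > Cs

Be is in period 2, group 2; Ga is in period 4, group 13; Sr is in period 5, group 2; Cs is in period 6, group 1.
Smaller atoms with higher effective nuclear charge are more electronegative.
These span different periods and groups, so the two trends combine.
Sr > Cs: relative to Cs, both the across-period and down-group shifts push Sr's electronegativity up.
Be > Sr: they share group 2; the group trend gives Be the larger value.
Ga > Be: period and group pull opposite ways; the across-period shift dominates (1.81 vs 1.57).
Tabulated electronegativity (Pauling): Be 1.57, Ga 1.81, Sr 0.95, Cs 0.79.
So from highest to lowest: Ga > Be > Sr > Cs.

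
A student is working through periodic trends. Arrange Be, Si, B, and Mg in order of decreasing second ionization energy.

B > Be > Si > Mg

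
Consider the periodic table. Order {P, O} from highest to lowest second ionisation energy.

Consider each +1 ion: P⁺ still has 4 valence electrons; O⁺ still has 5 valence electrons.
All are still removing valence electrons, so compare the +1 ions as you would atoms: IE_2 generally rises across a period (higher Z_eff) and falls down a group (larger shell), subject to the usual subshell exceptions.
Valence configurations: P⁺ [Ne]3s²3p², O⁺ [He]2s²2p³.
Approximate IE_2 values (kJ/mol): P 1907, O 3388.
Putting it together, IE_2: P < O.

O > P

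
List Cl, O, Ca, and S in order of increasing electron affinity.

Ca < O < S < Cl

O is in period 2, group 16; S is in period 3, group 16; Cl is in period 3, group 17; Ca is in period 4, group 2.
Atoms with high Z_eff and room in the valence shell (especially the halogens) have the most exothermic electron affinities.
These span different periods and groups, so the two trends combine.
O > Ca: relative to Ca, both the across-period and down-group shifts push O's electron affinity up.
S > O: this pair runs against the simple trend — see the exception note.
Cl > S: Cl lies to the right of S in period 3, so the across-period effect alone puts Cl higher.
Note the exception: S has a higher electron affinity than O, contrary to the simple trend — the compact 2p subshell of O repels the added electron more than S's larger 3p does.
Approximate values (kJ/mol): O 141, S 200, Cl 349, Ca 2.
So from lowest to highest: Ca < O < S < Cl.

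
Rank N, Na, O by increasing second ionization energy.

N < O < Na

After 1 electron has been removed, what remains? N⁺ still has 4 valence electrons; Na⁺ is the bare [Ne] core; O⁺ still has 5 valence electrons.
Pulling an electron out of a noble-gas core costs far more than removing a remaining valence electron, so Na sits at the high end of IE_2.
Valence configurations: N⁺ [He]2s²2p², O⁺ [He]2s²2p³.
The numbers (kJ/mol): N 2856, Na 4562, O 3388.
Putting it together, IE_2: N < O < Na.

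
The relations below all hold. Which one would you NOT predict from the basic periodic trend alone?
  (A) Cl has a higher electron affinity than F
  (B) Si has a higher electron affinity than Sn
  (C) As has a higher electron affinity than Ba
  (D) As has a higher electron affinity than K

(A)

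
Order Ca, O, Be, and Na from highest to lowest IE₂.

Consider each +1 ion: Ca⁺ still has 1 valence electron; O⁺ still has 5 valence electrons; Be⁺ still has 1 valence electron; Na⁺ is the bare [Ne] core.
Pulling an electron out of a noble-gas core costs far more than removing a remaining valence electron, so Na sits at the high end of IE_2.
Valence configurations: Ca⁺ [Ar]4s¹, O⁺ [He]2s²2p³, Be⁺ [He]2s¹.
The numbers (kJ/mol): Ca 1145, O 3388, Be 1757, Na 4562.
Overall IE_2 order: Ca < Be < O < Na.

Na > O > Be > Ca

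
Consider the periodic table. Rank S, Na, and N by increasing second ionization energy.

Consider each +1 ion: S⁺ still has 5 valence electrons; Na⁺ is the bare [Ne] core; N⁺ still has 4 valence electrons.
Pulling an electron out of a noble-gas core costs far more than removing a remaining valence electron, so Na sits at the high end of IE_2.
Valence configurations: S⁺ [Ne]3s²3p³, N⁺ [He]2s²2p².
Approximate IE_2 values (kJ/mol): S 2252, Na 4562, N 2856.
Hence IE_2: S < N < Na.

S < N < Na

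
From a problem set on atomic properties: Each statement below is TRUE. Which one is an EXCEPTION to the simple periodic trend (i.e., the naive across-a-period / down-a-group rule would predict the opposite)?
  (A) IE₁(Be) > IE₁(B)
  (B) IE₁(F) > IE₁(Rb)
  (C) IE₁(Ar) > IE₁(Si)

(A)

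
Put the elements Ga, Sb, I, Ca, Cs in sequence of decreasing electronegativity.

Ca is in period 4, group 2; Ga is in period 4, group 13; Sb is in period 5, group 15; I is in period 5, group 17; Cs is in period 6, group 1.
Atoms toward the upper right of the periodic table pull bonding electrons most strongly.
These span different periods and groups, so the two trends combine.
Ca > Cs: both effects reinforce here, so Ca is clearly the higher of the two.
Ga > Ca: Ga lies to the right of Ca in period 4, so the across-period effect alone puts Ga higher.
Sb > Ga: the two effects oppose for this pair; the across-period effect wins (2.05 vs 1.81).
I > Sb: both are in period 5; the period trend gives I the larger value.
Tabulated electronegativity (Pauling): Ca 1.00, Ga 1.81, Sb 2.05, I 2.66, Cs 0.79.
So from highest to lowest: I > Sb > Ga > Ca > Cs.

I, Sb, Ga, Ca, Cs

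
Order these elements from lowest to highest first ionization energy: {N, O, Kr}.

N is in period 2, group 15; O is in period 2, group 16; Kr is in period 4, group 18.
IE₁ increases left→right with effective nuclear charge and decreases top→bottom as the valence shell moves farther out.
Here both period and group differ, so the two effects have to be weighed against each other.
Kr > O: the two effects oppose for this pair; the across-period effect wins (1351 vs 1314 kJ/mol).
N > Kr: period and group pull opposite ways; the down-group shift dominates (1402 vs 1351 kJ/mol).
Note the exception: N has a higher first ionization energy than O, contrary to the simple trend — pairing an electron in O's 2p⁴ costs repulsion energy, so O ionizes more easily than half-filled N (2p³).
Tabulated first ionization energy (kJ/mol): N 1402, O 1314, Kr 1351.
So from lowest to highest: O < Kr < N.

O < Kr < N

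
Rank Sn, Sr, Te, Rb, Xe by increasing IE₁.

Rb < Sr < Sn < Te < Xe

Rb is in period 5, group 1; Sr is in period 5, group 2; Sn is in period 5, group 14; Te is in period 5, group 16; Xe is in period 5, group 18.
Across a period the outer electron is held more tightly (higher IE₁); down a group it sits in a higher shell, more shielded, and comes off more easily.
All lie in period 5, so first ionization energy increases left to right.
So from lowest to highest: Rb < Sr < Sn < Te < Xe.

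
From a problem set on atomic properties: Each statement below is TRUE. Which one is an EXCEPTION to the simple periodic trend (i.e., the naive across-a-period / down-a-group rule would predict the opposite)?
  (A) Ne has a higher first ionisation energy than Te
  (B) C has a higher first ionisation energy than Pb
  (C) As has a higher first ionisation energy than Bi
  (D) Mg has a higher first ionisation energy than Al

(D)

The general trend: first ionisation energy increases across a period and decreases down a group.
(A) Ne (period 2, group 18) vs Te (period 5, group 16): the stated order agrees with the simple trend.
(B) C (period 2, group 14) vs Pb (period 6, group 14): the stated order agrees with the simple trend.
(C) As (period 4, group 15) vs Bi (period 6, group 15): the stated order agrees with the simple trend.
(D) Mg (period 3, group 2) vs Al (period 3, group 13): the stated order contradicts the simple trend.
The exception is (D): Al's single 3p electron is easier to remove than one from Mg's filled 3s².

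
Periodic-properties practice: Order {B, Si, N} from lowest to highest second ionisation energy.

IE_2 is the cost of taking one more electron from the +1 cation: B⁺ still has 2 valence electrons; Si⁺ still has 3 valence electrons; N⁺ still has 4 valence electrons.
All are still removing valence electrons, so compare the +1 ions as you would atoms: IE_2 generally rises across a period (higher Z_eff) and falls down a group (larger shell), subject to the usual subshell exceptions.
Valence configurations: B⁺ [He]2s², Si⁺ [Ne]3s²3p¹, N⁺ [He]2s²2p².
Approximate IE_2 values (kJ/mol): B 2427, Si 1577, N 2856.
So the second ionization energies run Si < B < N.

Si < B < N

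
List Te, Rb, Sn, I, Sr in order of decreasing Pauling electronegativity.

Electronegativity increases across a period and decreases down a group, tracking effective nuclear charge and atomic size.
All lie in period 5, so electronegativity increases left to right.
So from highest to lowest: I > Te > Sn > Sr > Rb.

I, Te, Sn, Sr, Rb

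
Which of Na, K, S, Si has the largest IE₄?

Na

Consider each +3 ion: Na³⁺ is already 2 electrons into the core; K³⁺ is already 2 electrons into the core; S³⁺ still has 3 valence electrons; Si³⁺ still has 1 valence electron.
Pulling an electron out of a noble-gas core costs far more than removing a remaining valence electron, so K and Na sit at the high end of IE_4.
Valence configurations: S³⁺ [Ne]3s²3p¹, Si³⁺ [Ne]3s¹.
Tabulated IE_4 (kJ/mol): Na 9543, K 5877, S 4556, Si 4356.
So the fourth ionization energies run Si < S < K < Na.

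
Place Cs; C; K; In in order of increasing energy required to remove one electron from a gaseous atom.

C is in period 2, group 14; K is in period 4, group 1; In is in period 5, group 13; Cs is in period 6, group 1.
Across a period the outer electron is held more tightly (higher IE₁); down a group it sits in a higher shell, more shielded, and comes off more easily.
Neither a single period nor a single group — weigh both effects.
K > Cs: they share group 1; the group trend gives K the larger value.
In > K: the two effects oppose for this pair; the across-period effect wins (558 vs 419 kJ/mol).
C > In: both effects reinforce here, so C is clearly the higher of the two.
For reference (kJ/mol): C 1086, K 419, In 558, Cs 376.
So from lowest to highest: Cs < K < In < C.

Cs, K, In, C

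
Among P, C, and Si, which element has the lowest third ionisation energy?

IE_3 is the cost of taking one more electron from the +2 cation: P²⁺ still has 3 valence electrons; C²⁺ still has 2 valence electrons; Si²⁺ still has 2 valence electrons.
All are still removing valence electrons, so compare the +2 ions as you would atoms: IE_3 generally rises across a period (higher Z_eff) and falls down a group (larger shell), subject to the usual subshell exceptions.
Valence configurations: P²⁺ [Ne]3s²3p¹, C²⁺ [He]2s², Si²⁺ [Ne]3s².
P²⁺ loses a lone 3p electron whereas Si²⁺ must break into a filled 3s² pair, so IE_3(Si) > IE_3(P) even though P has the higher nuclear charge.
The numbers (kJ/mol): P 2914, C 4620, Si 3232.
Overall IE_3 order: P < Si < C.

P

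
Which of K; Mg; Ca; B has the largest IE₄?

Consider each +3 ion: K³⁺ is already 2 electrons into the core; Mg³⁺ is already 1 electron into the core; Ca³⁺ is already 1 electron into the core; B³⁺ is the bare [He] core.
All of these are removing an electron from a noble-gas core or deeper; the smaller core (lower principal quantum number) is held far more tightly, and within a period the higher nuclear charge binds the same core more tightly.
Tabulated IE_4 (kJ/mol): K 5877, Mg 10543, Ca 6491, B 25026.
So the fourth ionization energies run K < Ca < Mg < B.

B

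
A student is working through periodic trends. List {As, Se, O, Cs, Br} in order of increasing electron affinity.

Cs, As, O, Se, Br

EA tends to increase across a period and decrease down a group, though the pattern is less regular than for IE or radius.
Neither a single period nor a single group — weigh both effects.
As > Cs: both effects reinforce here, so As is clearly the higher of the two.
O > As: relative to As, both the across-period and down-group shifts push O's electron affinity up.
Se > O: this pair runs against the simple trend — see the exception note.
Br > Se: both are in period 4; the period trend gives Br the larger value.
Note the exception: Se has a higher electron affinity than O, contrary to the simple trend — O's compact 2p subshell gives strong electron–electron repulsion on the added electron.
Tabulated electron affinity (kJ/mol): O 141, As 78, Se 195, Br 325, Cs 46.
So from lowest to highest: Cs < As < O < Se < Br.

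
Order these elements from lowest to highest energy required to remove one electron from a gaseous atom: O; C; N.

C < O < N

Across a period the outer electron is held more tightly (higher IE₁); down a group it sits in a higher shell, more shielded, and comes off more easily.
All lie in period 2; the across-period trend (first ionization energy increases left to right) applies, with the exception below.
Note the exception: N has a higher first ionization energy than O, contrary to the simple trend — pairing an electron in O's 2p⁴ costs repulsion energy, so O ionizes more easily than half-filled N (2p³).
For reference (kJ/mol): C 1086, N 1402, O 1314.
So from lowest to highest: C < O < N.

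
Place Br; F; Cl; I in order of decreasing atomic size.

F is in period 2, group 17; Cl is in period 3, group 17; Br is in period 4, group 17; I is in period 5, group 17.
Moving right in a period, electrons are added to the same shell under a stronger nuclear pull, so atoms get smaller; moving down, a new shell is opened and atoms get larger.
All are in group 17, so atomic radius increases down the group.
So from largest to smallest: I > Br > Cl > F.

I > Br > Cl > F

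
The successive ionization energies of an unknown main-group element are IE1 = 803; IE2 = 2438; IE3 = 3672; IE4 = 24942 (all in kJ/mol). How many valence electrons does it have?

3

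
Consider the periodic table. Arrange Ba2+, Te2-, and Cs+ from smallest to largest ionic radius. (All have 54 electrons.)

Ba2+, Cs+, Te2-

All of these have 54 electrons, so size is governed by nuclear charge alone: the more protons, the stronger the pull on the same electron cloud, and the smaller the ion.
Nuclear charges: Ba2+ (Z=56), Cs+ (Z=55), Te2- (Z=52).
Smallest to largest: Ba2+ < Cs+ < Te2-.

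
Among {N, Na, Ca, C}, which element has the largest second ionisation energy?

IE_2 is the cost of taking one more electron from the +1 cation: N⁺ still has 4 valence electrons; Na⁺ is the bare [Ne] core; Ca⁺ still has 1 valence electron; C⁺ still has 3 valence electrons.
Breaking into a closed-shell core is much more expensive than removing a leftover valence electron — Na has the largest IE_2 here.
Valence configurations: N⁺ [He]2s²2p², Ca⁺ [Ar]4s¹, C⁺ [He]2s²2p¹.
Tabulated IE_2 (kJ/mol): N 2856, Na 4562, Ca 1145, C 2353.
So the second ionization energies run Ca < C < N < Na.

Na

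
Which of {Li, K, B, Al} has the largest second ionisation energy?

The second ionization energy removes an electron from the +1 ion. For each element: Li⁺ is the bare [He] core; K⁺ is the bare [Ar] core; B⁺ still has 2 valence electrons; Al⁺ still has 2 valence electrons.
Pulling an electron out of a noble-gas core costs far more than removing a remaining valence electron, so K and Li sit at the high end of IE_2.
Valence configurations: B⁺ [He]2s², Al⁺ [Ne]3s².
Approximate IE_2 values (kJ/mol): Li 7298, K 3052, B 2427, Al 1817.
Hence IE_2: Al < B < K < Li.

Li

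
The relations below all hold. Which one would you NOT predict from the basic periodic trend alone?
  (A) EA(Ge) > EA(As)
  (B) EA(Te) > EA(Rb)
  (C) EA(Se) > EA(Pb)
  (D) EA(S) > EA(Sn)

(A)

The general trend: electron affinity increases across a period and decreases down a group.
(A) Ge (period 4, group 14) vs As (period 4, group 15): the stated order contradicts the simple trend.
(B) Te (period 5, group 16) vs Rb (period 5, group 1): the stated order agrees with the simple trend.
(C) Se (period 4, group 16) vs Pb (period 6, group 14): the stated order agrees with the simple trend.
(D) S (period 3, group 16) vs Sn (period 5, group 14): the stated order agrees with the simple trend.
The exception is (A): adding an electron to As's half-filled 4p³ is unfavourable, so Ge (4p²) has the more exothermic EA.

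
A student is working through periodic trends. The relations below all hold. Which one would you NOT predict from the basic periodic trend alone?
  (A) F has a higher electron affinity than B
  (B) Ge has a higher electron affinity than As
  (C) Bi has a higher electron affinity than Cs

The general trend: electron affinity increases across a period and decreases down a group.
(A) F (period 2, group 17) vs B (period 2, group 13): the stated order agrees with the simple trend.
(B) Ge (period 4, group 14) vs As (period 4, group 15): the stated order contradicts the simple trend.
(C) Bi (period 6, group 15) vs Cs (period 6, group 1): the stated order agrees with the simple trend.
The exception is (B): adding an electron to As's half-filled 4p³ is unfavourable, so Ge (4p²) has the more exothermic EA.

(B)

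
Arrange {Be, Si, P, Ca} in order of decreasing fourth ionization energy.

Be > Ca > P > Si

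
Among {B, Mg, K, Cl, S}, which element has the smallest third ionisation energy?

The third ionization energy removes an electron from the +2 ion. For each element: B²⁺ still has 1 valence electron; Mg²⁺ is the bare [Ne] core; K²⁺ is already 1 electron into the core; Cl²⁺ still has 5 valence electrons; S²⁺ still has 4 valence electrons.
Breaking into a closed-shell core is much more expensive than removing a leftover valence electron — K and Mg have the largest IE_3 here.
Valence configurations: B²⁺ [He]2s¹, Cl²⁺ [Ne]3s²3p³, S²⁺ [Ne]3s²3p².
The numbers (kJ/mol): B 3660, Mg 7733, K 4420, Cl 3822, S 3357.
So the third ionization energies run S < B < Cl < K < Mg.

S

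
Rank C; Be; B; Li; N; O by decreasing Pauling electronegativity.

O > N > C > B > Be > Li

Li is in period 2, group 1; Be is in period 2, group 2; B is in period 2, group 13; C is in period 2, group 14; N is in period 2, group 15; O is in period 2, group 16.
Electronegativity increases across a period and decreases down a group, tracking effective nuclear charge and atomic size.
All lie in period 2, so electronegativity increases left to right.
So from highest to lowest: O > N > C > B > Be > Li.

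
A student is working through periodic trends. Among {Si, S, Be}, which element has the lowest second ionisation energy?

Si

Consider each +1 ion: Si⁺ still has 3 valence electrons; S⁺ still has 5 valence electrons; Be⁺ still has 1 valence electron.
All are still removing valence electrons, so compare the +1 ions as you would atoms: IE_2 generally rises across a period (higher Z_eff) and falls down a group (larger shell), subject to the usual subshell exceptions.
Valence configurations: Si⁺ [Ne]3s²3p¹, S⁺ [Ne]3s²3p³, Be⁺ [He]2s¹.
Approximate IE_2 values (kJ/mol): Si 1577, S 2252, Be 1757.
Hence IE_2: Si < Be < S.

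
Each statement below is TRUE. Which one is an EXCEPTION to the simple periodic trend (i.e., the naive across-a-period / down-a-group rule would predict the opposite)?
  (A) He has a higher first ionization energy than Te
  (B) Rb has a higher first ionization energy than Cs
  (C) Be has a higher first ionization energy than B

The general trend: first ionization energy increases across a period and decreases down a group.
(A) He (period 1, group 18) vs Te (period 5, group 16): the stated order agrees with the simple trend.
(B) Rb (period 5, group 1) vs Cs (period 6, group 1): the stated order agrees with the simple trend.
(C) Be (period 2, group 2) vs B (period 2, group 13): the stated order contradicts the simple trend.
The exception is (C): removing B's lone 2p electron is easier than breaking Be's filled 2s².

(C)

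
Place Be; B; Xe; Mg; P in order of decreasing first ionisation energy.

Be is in period 2, group 2; B is in period 2, group 13; Mg is in period 3, group 2; P is in period 3, group 15; Xe is in period 5, group 18.
First ionization energy rises across a period (greater Z_eff holds electrons more tightly) and falls down a group (valence electrons are farther from the nucleus).
Neither a single period nor a single group — weigh both effects.
B > Mg: relative to Mg, both the across-period and down-group shifts push B's first ionization energy up.
Be > B: this pair runs against the simple trend — see the exception note.
P > Be: the two effects oppose for this pair; the across-period effect wins (1012 vs 900 kJ/mol).
Xe > P: period and group pull opposite ways; the across-period shift dominates (1170 vs 1012 kJ/mol).
Note the exception: Be has a higher first ionization energy than B, contrary to the simple trend — removing B's lone 2p electron is easier than breaking Be's filled 2s².
Approximate values (kJ/mol): Be 900, B 801, Mg 738, P 1012, Xe 1170.
So from highest to lowest: Xe > P > Be > B > Mg.

Xe > P > Be > B > Mg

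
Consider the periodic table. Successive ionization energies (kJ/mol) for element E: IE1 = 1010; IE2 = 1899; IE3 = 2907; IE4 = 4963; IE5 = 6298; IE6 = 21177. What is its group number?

Group 15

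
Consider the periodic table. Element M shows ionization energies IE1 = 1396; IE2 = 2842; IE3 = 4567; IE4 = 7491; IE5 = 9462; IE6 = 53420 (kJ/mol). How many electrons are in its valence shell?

5

Look for the largest jump between consecutive ionization energies: IE6/IE5 ≈ 5.6, far larger than any earlier ratio.
That jump marks the point where a core electron is being removed. So the atom has 5 valence electrons.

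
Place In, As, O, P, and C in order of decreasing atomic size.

In > As > P > C > O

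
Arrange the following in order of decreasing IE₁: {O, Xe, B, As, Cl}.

Across a period the outer electron is held more tightly (higher IE₁); down a group it sits in a higher shell, more shielded, and comes off more easily.
Here both period and group differ, so the two effects have to be weighed against each other.
As > B: period and group pull opposite ways; the across-period shift dominates (947 vs 801 kJ/mol).
Xe > As: period and group pull opposite ways; the across-period shift dominates (1170 vs 947 kJ/mol).
Cl > Xe: the two effects oppose for this pair; the down-group effect wins (1251 vs 1170 kJ/mol).
O > Cl: period and group pull opposite ways; the down-group shift dominates (1314 vs 1251 kJ/mol).
Tabulated first ionization energy (kJ/mol): B 801, O 1314, Cl 1251, As 947, Xe 1170.
So from highest to lowest: O > Cl > Xe > As > B.

O > Cl > Xe > As > B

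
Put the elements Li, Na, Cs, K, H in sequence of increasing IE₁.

Cs, K, Na, Li, H

H is in period 1, group 1; Li is in period 2, group 1; Na is in period 3, group 1; K is in period 4, group 1; Cs is in period 6, group 1.
Across a period the outer electron is held more tightly (higher IE₁); down a group it sits in a higher shell, more shielded, and comes off more easily.
All are in group 1, so first ionization energy increases up the group.
So from lowest to highest: Cs < K < Na < Li < H.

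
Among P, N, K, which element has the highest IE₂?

The second ionization energy removes an electron from the +1 ion. For each element: P⁺ still has 4 valence electrons; N⁺ still has 4 valence electrons; K⁺ is the bare [Ar] core.
Core electrons are held far more tightly than valence electrons, so K tops the IE_2 order.
Valence configurations: P⁺ [Ne]3s²3p², N⁺ [He]2s²2p².
The numbers (kJ/mol): P 1907, N 2856, K 3052.
Putting it together, IE_2: P < N < K.

K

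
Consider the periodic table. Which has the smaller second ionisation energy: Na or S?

S

After 1 electron has been removed, what remains? Na⁺ is the bare [Ne] core; S⁺ still has 5 valence electrons.
Pulling an electron out of a noble-gas core costs far more than removing a remaining valence electron, so Na sits at the high end of IE_2.
The numbers (kJ/mol): Na 4562, S 2252.
Putting it together, IE_2: S < Na.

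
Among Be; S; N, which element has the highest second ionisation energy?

N

The second ionization energy removes an electron from the +1 ion. For each element: Be⁺ still has 1 valence electron; S⁺ still has 5 valence electrons; N⁺ still has 4 valence electrons.
All are still removing valence electrons, so compare the +1 ions as you would atoms: IE_2 generally rises across a period (higher Z_eff) and falls down a group (larger shell), subject to the usual subshell exceptions.
Valence configurations: Be⁺ [He]2s¹, S⁺ [Ne]3s²3p³, N⁺ [He]2s²2p².
Tabulated IE_2 (kJ/mol): Be 1757, S 2252, N 2856.
Putting it together, IE_2: Be < S < N.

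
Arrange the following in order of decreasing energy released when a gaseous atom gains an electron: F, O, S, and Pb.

F > S > O > Pb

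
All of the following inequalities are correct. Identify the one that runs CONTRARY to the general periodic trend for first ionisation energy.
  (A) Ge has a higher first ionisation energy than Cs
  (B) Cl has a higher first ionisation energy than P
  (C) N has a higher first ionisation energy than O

The general trend: first ionisation energy increases across a period and decreases down a group.
(A) Ge (period 4, group 14) vs Cs (period 6, group 1): the stated order agrees with the simple trend.
(B) Cl (period 3, group 17) vs P (period 3, group 15): the stated order agrees with the simple trend.
(C) N (period 2, group 15) vs O (period 2, group 16): the stated order contradicts the simple trend.
The exception is (C): pairing an electron in O's 2p⁴ costs repulsion energy, so O ionizes more easily than half-filled N (2p³).

(C)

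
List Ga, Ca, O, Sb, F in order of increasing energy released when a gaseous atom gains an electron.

Ca < Ga < Sb < O < F

O is in period 2, group 16; F is in period 2, group 17; Ca is in period 4, group 2; Ga is in period 4, group 13; Sb is in period 5, group 15.
Atoms with high Z_eff and room in the valence shell (especially the halogens) have the most exothermic electron affinities.
Here both period and group differ, so the two effects have to be weighed against each other.
Ga > Ca: Ga lies to the right of Ca in period 4, so the across-period effect alone puts Ga higher.
Sb > Ga: the two effects oppose for this pair; the across-period effect wins (103 vs 29 kJ/mol).
O > Sb: both effects reinforce here, so O is clearly the higher of the two.
F > O: F lies to the right of O in period 2, so the across-period effect alone puts F higher.
Tabulated electron affinity (kJ/mol): O 141, F 328, Ca 2, Ga 29, Sb 103.
So from lowest to highest: Ca < Ga < Sb < O < F.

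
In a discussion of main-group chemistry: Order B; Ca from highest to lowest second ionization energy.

B, Ca

The second ionization energy removes an electron from the +1 ion. For each element: B⁺ still has 2 valence electrons; Ca⁺ still has 1 valence electron.
All are still removing valence electrons, so compare the +1 ions as you would atoms: IE_2 generally rises across a period (higher Z_eff) and falls down a group (larger shell), subject to the usual subshell exceptions.
Valence configurations: B⁺ [He]2s², Ca⁺ [Ar]4s¹.
The numbers (kJ/mol): B 2427, Ca 1145.
Putting it together, IE_2: Ca < B.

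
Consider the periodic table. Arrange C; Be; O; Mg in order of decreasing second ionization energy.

The second ionization energy removes an electron from the +1 ion. For each element: C⁺ still has 3 valence electrons; Be⁺ still has 1 valence electron; O⁺ still has 5 valence electrons; Mg⁺ still has 1 valence electron.
All are still removing valence electrons, so compare the +1 ions as you would atoms: IE_2 generally rises across a period (higher Z_eff) and falls down a group (larger shell), subject to the usual subshell exceptions.
Valence configurations: C⁺ [He]2s²2p¹, Be⁺ [He]2s¹, O⁺ [He]2s²2p³, Mg⁺ [Ne]3s¹.
Tabulated IE_2 (kJ/mol): C 2353, Be 1757, O 3388, Mg 1451.
Putting it together, IE_2: Mg < Be < C < O.

O > C > Be > Mg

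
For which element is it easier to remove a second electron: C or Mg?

Mg

IE_2 is the cost of taking one more electron from the +1 cation: C⁺ still has 3 valence electrons; Mg⁺ still has 1 valence electron.
All are still removing valence electrons, so compare the +1 ions as you would atoms: IE_2 generally rises across a period (higher Z_eff) and falls down a group (larger shell), subject to the usual subshell exceptions.
Valence configurations: C⁺ [He]2s²2p¹, Mg⁺ [Ne]3s¹.
The numbers (kJ/mol): C 2353, Mg 1451.
So the second ionization energies run Mg < C.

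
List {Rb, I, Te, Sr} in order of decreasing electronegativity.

EN rises left→right (higher Z_eff, smaller atoms) and falls top→bottom (larger, more shielded atoms).
All lie in period 5, so electronegativity increases left to right.
So from highest to lowest: I > Te > Sr > Rb.

I > Te > Sr > Rb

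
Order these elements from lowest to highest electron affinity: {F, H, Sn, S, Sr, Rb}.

H is in period 1, group 1; F is in period 2, group 17; S is in period 3, group 16; Rb is in period 5, group 1; Sr is in period 5, group 2; Sn is in period 5, group 14.
Adding an electron releases more energy for atoms nearer the top right (short of the noble gases).
These span different periods and groups, so the two trends combine.
Rb > Sr: this pair runs against the simple trend — see the exception note.
H > Rb: H sits above Rb in group 1, so the down-group effect alone puts H higher.
Sn > H: period and group pull opposite ways; the across-period shift dominates (107 vs 73 kJ/mol).
S > Sn: both effects reinforce here, so S is clearly the higher of the two.
F > S: both effects reinforce here, so F is clearly the higher of the two.
Note the exception: Rb has a higher electron affinity than Sr, contrary to the simple trend — adding an electron to Sr (ns²) has to open a new, higher-energy np subshell, which is unfavourable.
Approximate values (kJ/mol): H 73, F 328, S 200, Rb 47, Sr 5, Sn 107.
So from lowest to highest: Sr < Rb < H < Sn < S < F.

Sr, Rb, H, Sn, S, F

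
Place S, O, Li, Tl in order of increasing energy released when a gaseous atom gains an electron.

Tl, Li, O, S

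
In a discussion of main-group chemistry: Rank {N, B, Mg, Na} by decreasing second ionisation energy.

The second ionization energy removes an electron from the +1 ion. For each element: N⁺ still has 4 valence electrons; B⁺ still has 2 valence electrons; Mg⁺ still has 1 valence electron; Na⁺ is the bare [Ne] core.
Pulling an electron out of a noble-gas core costs far more than removing a remaining valence electron, so Na sits at the high end of IE_2.
Valence configurations: N⁺ [He]2s²2p², B⁺ [He]2s², Mg⁺ [Ne]3s¹.
Tabulated IE_2 (kJ/mol): N 2856, B 2427, Mg 1451, Na 4562.
So the second ionization energies run Mg < B < N < Na.

Na > N > B > Mg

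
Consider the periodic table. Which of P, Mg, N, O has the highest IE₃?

Mg

After 2 electrons have been removed, what remains? P²⁺ still has 3 valence electrons; Mg²⁺ is the bare [Ne] core; N²⁺ still has 3 valence electrons; O²⁺ still has 4 valence electrons.
Core electrons are held far more tightly than valence electrons, so Mg tops the IE_3 order.
Valence configurations: P²⁺ [Ne]3s²3p¹, N²⁺ [He]2s²2p¹, O²⁺ [He]2s²2p².
The numbers (kJ/mol): P 2914, Mg 7733, N 4578, O 5300.
So the third ionization energies run P < N < O < Mg.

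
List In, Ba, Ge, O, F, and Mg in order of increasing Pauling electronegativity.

Ba, Mg, In, Ge, O, F

O is in period 2, group 16; F is in period 2, group 17; Mg is in period 3, group 2; Ge is in period 4, group 14; In is in period 5, group 13; Ba is in period 6, group 2.
Smaller atoms with higher effective nuclear charge are more electronegative.
Neither a single period nor a single group — weigh both effects.
Mg > Ba: they share group 2; the group trend gives Mg the larger value.
In > Mg: period and group pull opposite ways; the across-period shift dominates (1.78 vs 1.31).
Ge > In: both effects reinforce here, so Ge is clearly the higher of the two.
O > Ge: relative to Ge, both the across-period and down-group shifts push O's electronegativity up.
F > O: F lies to the right of O in period 2, so the across-period effect alone puts F higher.
For reference (Pauling): O 3.44, F 3.98, Mg 1.31, Ge 2.01, In 1.78, Ba 0.89.
So from lowest to highest: Ba < Mg < In < Ge < O < F.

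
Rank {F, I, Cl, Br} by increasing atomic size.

F, Cl, Br, I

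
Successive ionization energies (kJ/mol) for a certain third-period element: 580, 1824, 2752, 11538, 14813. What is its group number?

Look for the largest jump between consecutive ionization energies: IE4/IE3 ≈ 4.2, far larger than any earlier ratio.
That jump marks the point where a core electron is being removed. So the atom has 3 valence electrons.
A main-group element with 3 valence electrons is in group 13.

Group 13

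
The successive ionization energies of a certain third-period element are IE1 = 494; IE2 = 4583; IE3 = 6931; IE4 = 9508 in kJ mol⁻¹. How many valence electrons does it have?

1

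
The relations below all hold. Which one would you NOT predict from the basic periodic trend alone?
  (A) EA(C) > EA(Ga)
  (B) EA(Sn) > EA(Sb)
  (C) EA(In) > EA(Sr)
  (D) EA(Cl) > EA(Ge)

The general trend: electron affinity increases across a period and decreases down a group.
(A) C (period 2, group 14) vs Ga (period 4, group 13): the stated order agrees with the simple trend.
(B) Sn (period 5, group 14) vs Sb (period 5, group 15): the stated order contradicts the simple trend.
(C) In (period 5, group 13) vs Sr (period 5, group 2): the stated order agrees with the simple trend.
(D) Cl (period 3, group 17) vs Ge (period 4, group 14): the stated order agrees with the simple trend.
The exception is (B): adding an electron to Sb's half-filled 5p³ is unfavourable, so Sn has the more exothermic EA.

(B)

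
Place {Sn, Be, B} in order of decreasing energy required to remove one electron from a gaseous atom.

Be > B > Sn

Be is in period 2, group 2; B is in period 2, group 13; Sn is in period 5, group 14.
IE₁ increases left→right with effective nuclear charge and decreases top→bottom as the valence shell moves farther out.
These span different periods and groups, so the two trends combine.
B > Sn: period and group pull opposite ways; the down-group shift dominates (801 vs 709 kJ/mol).
Be > B: this pair runs against the simple trend — see the exception note.
Note the exception: Be has a higher first ionization energy than B, contrary to the simple trend — removing B's lone 2p electron is easier than breaking Be's filled 2s².
For reference (kJ/mol): Be 900, B 801, Sn 709.
So from highest to lowest: Be > B > Sn.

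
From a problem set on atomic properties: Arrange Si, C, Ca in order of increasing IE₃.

Si < C < Ca

After 2 electrons have been removed, what remains? Si²⁺ still has 2 valence electrons; C²⁺ still has 2 valence electrons; Ca²⁺ is the bare [Ar] core.
Pulling an electron out of a noble-gas core costs far more than removing a remaining valence electron, so Ca sits at the high end of IE_3.
Valence configurations: Si²⁺ [Ne]3s², C²⁺ [He]2s².
The numbers (kJ/mol): Si 3232, C 4620, Ca 4912.
Overall IE_3 order: Si < C < Ca.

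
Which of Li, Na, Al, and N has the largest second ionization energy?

Li

IE_2 is the cost of taking one more electron from the +1 cation: Li⁺ is the bare [He] core; Na⁺ is the bare [Ne] core; Al⁺ still has 2 valence electrons; N⁺ still has 4 valence electrons.
Core electrons are held far more tightly than valence electrons, so Na and Li top the IE_2 order.
Valence configurations: Al⁺ [Ne]3s², N⁺ [He]2s²2p².
The numbers (kJ/mol): Li 7298, Na 4562, Al 1817, N 2856.
Hence IE_2: Al < N < Na < Li.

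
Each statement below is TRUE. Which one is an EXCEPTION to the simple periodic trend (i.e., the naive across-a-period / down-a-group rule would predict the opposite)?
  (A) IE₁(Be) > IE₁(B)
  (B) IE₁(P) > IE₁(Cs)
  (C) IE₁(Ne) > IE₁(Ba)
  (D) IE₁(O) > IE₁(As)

The general trend: first ionisation energy increases across a period and decreases down a group.
(A) Be (period 2, group 2) vs B (period 2, group 13): the stated order contradicts the simple trend.
(B) P (period 3, group 15) vs Cs (period 6, group 1): the stated order agrees with the simple trend.
(C) Ne (period 2, group 18) vs Ba (period 6, group 2): the stated order agrees with the simple trend.
(D) O (period 2, group 16) vs As (period 4, group 15): the stated order agrees with the simple trend.
The exception is (A): removing B's lone 2p electron is easier than breaking Be's filled 2s².

(A)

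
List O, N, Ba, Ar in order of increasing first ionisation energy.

N is in period 2, group 15; O is in period 2, group 16; Ar is in period 3, group 18; Ba is in period 6, group 2.
Removing the outermost electron gets harder across a period and easier down a group.
Neither a single period nor a single group — weigh both effects.
O > Ba: relative to Ba, both the across-period and down-group shifts push O's first ionization energy up.
N > O: this pair runs against the simple trend — see the exception note.
Ar > N: the two effects oppose for this pair; the across-period effect wins (1521 vs 1402 kJ/mol).
Note the exception: N has a higher first ionization energy than O, contrary to the simple trend — pairing an electron in O's 2p⁴ costs repulsion energy, so O ionizes more easily than half-filled N (2p³).
Tabulated first ionization energy (kJ/mol): N 1402, O 1314, Ar 1521, Ba 503.
So from lowest to highest: Ba < O < N < Ar.

Ba, O, N, Ar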